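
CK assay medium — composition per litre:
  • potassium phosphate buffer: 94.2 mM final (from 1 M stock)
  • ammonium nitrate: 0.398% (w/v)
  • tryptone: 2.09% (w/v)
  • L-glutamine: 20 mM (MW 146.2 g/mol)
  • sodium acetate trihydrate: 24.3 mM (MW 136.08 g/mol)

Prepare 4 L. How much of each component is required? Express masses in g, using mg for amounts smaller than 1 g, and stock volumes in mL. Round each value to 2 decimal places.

potassium phosphate buffer 376.80 mL; ammonium nitrate 15.92 g; tryptone 83.60 g; L-glutamine 11.70 g; sodium acetate trihydrate 13.23 g

Working volume: 4 L.
potassium phosphate buffer: V = C2·V2/C1 = 94.2 mM × 4000 mL ÷ 1000 mM = 376.80 mL
ammonium nitrate: 0.398% w/v = 3.98 g/L → 3.98 × 4 L = 15.92 g
tryptone: 2.09 g per 100 mL × 4000 mL ÷ 100 = 83.60 g
L-glutamine: 20 mmol/L × 146.2 g/mol × 4 L ÷ 1000 = 11.70 g
sodium acetate trihydrate: 24.3 mmol/L × 136.08 g/mol × 4 L ÷ 1000 = 13.23 g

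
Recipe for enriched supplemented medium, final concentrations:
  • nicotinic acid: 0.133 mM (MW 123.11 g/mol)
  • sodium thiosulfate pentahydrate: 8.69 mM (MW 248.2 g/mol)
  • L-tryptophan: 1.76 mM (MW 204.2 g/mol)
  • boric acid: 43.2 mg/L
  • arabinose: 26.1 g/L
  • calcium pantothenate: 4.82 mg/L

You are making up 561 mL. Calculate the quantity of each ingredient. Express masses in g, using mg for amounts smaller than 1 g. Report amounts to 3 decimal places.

Scale factor relative to 1 L: 0.561.
nicotinic acid: 0.133 mmol/L × 123.11 mg/mmol × 0.561 L = 9.186 mg
sodium thiosulfate pentahydrate: 8.69 mmol/L × 248.2 g/mol × 0.561 L ÷ 1000 = 1.210 g
L-tryptophan: 1.76 mmol/L × 204.2 mg/mmol × 0.561 L = 201.619 mg
boric acid: 43.2 mg/L × 0.561 L = 24.235 mg
arabinose: 26.1 g/L × 0.561 L = 14.642 g
calcium pantothenate: 4.82 mg/L × 0.561 L = 2.704 mg

nicotinic acid 9.186 mg; sodium thiosulfate pentahydrate 1.210 g; L-tryptophan 201.619 mg; boric acid 24.235 mg; arabinose 14.642 g; calcium pantothenate 2.704 mg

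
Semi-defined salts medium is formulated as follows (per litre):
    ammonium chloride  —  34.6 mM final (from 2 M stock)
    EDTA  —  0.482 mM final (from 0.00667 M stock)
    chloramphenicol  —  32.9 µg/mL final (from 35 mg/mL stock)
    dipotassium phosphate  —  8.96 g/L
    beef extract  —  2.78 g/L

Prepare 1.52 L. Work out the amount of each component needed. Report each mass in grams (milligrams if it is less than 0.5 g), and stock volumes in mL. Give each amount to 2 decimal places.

Scale factor relative to 1 L: 1.52.
ammonium chloride: C1V1 = C2V2 → 34.6 mM × 1520 mL ÷ 2000 mM = 26.30 mL
EDTA: C1V1 = C2V2 → 0.482 mM × 1520 mL ÷ 6.67 mM = 109.84 mL
chloramphenicol: V = C2·V2/C1 = 32.9 µg/mL × 1520 mL ÷ 35000 µg/mL = 1.43 mL
dipotassium phosphate: 8.96 g/L × 1.52 L = 13.62 g
beef extract: 2.78 g/L × 1.52 L = 4.23 g

ammonium chloride 26.30 mL; EDTA 109.84 mL; chloramphenicol 1.43 mL; dipotassium phosphate 13.62 g; beef extract 4.23 g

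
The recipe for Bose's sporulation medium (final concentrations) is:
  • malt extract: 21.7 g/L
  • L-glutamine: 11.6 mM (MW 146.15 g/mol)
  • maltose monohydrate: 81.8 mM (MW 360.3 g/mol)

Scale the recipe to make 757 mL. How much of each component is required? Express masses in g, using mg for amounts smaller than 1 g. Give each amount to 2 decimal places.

Scale factor relative to 1 L: 0.757.
malt extract: 21.7 g/L × 0.757 L = 16.43 g
L-glutamine: 11.6 mmol/L × 146.15 g/mol × 0.757 L ÷ 1000 = 1.28 g
maltose monohydrate: 81.8 mmol/L × 360.3 g/mol × 0.757 L ÷ 1000 = 22.31 g

malt extract 16.43 g; L-glutamine 1.28 g; maltose monohydrate 22.31 g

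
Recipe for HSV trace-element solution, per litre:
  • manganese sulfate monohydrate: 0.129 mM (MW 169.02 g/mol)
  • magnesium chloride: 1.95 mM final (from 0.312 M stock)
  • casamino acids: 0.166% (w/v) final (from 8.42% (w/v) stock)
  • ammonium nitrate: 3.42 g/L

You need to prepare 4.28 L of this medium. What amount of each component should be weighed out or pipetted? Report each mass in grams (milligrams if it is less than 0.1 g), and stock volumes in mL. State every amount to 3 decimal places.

manganese sulfate monohydrate 93.319 mg; magnesium chloride 26.750 mL; casamino acids 84.380 mL; ammonium nitrate 14.638 g

Working volume: 4.28 L.
manganese sulfate monohydrate: 0.129 mmol/L × 169.02 mg/mmol × 4.28 L = 93.319 mg
magnesium chloride: C1V1 = C2V2 → 1.95 mM × 4280 mL ÷ 312 mM = 26.750 mL
casamino acids: V = C2·V2/C1 = 0.166% ÷ 8.42% × 4280 mL = 84.380 mL
ammonium nitrate: 3.42 g/L × 4.28 L = 14.638 g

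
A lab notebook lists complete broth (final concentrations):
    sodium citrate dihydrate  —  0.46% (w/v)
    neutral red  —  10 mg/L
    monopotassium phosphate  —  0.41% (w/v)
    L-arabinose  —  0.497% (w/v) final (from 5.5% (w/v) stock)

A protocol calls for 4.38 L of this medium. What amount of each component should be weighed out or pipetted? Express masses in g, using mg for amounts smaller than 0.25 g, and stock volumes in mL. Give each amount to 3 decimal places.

sodium citrate dihydrate 20.148 g; neutral red 43.800 mg; monopotassium phosphate 17.958 g; L-arabinose 395.793 mL

Working volume: 4.38 L.
sodium citrate dihydrate: 0.46 g per 100 mL × 4380 mL ÷ 100 = 20.148 g
neutral red: 10 mg/L × 4.38 L = 43.800 mg
monopotassium phosphate: 0.41% w/v = 4.1 g/L → 4.1 × 4.38 L = 17.958 g
L-arabinose: V = C2·V2/C1 = 0.497% ÷ 5.5% × 4380 mL = 395.793 mL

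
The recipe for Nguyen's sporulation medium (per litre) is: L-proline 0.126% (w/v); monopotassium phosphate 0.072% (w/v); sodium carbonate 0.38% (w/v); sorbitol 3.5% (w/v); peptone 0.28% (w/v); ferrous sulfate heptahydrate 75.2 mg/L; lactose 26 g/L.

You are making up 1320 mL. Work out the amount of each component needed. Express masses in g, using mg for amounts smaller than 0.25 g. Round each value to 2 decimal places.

L-proline 1.66 g; monopotassium phosphate 0.95 g; sodium carbonate 5.02 g; sorbitol 46.20 g; peptone 3.70 g; ferrous sulfate heptahydrate 99.26 mg; lactose 34.32 g

Scale factor relative to 1 L: 1.32.
L-proline: 0.126% w/v = 1.26 g/L → 1.26 × 1.32 L = 1.66 g
monopotassium phosphate: 0.072 g per 100 mL × 1320 mL ÷ 100 = 0.95 g
sodium carbonate: 0.38 g per 100 mL × 1320 mL ÷ 100 = 5.02 g
sorbitol: 3.5% w/v = 35 g/L → 35 × 1.32 L = 46.20 g
peptone: 0.28% w/v = 2.8 g/L → 2.8 × 1.32 L = 3.70 g
ferrous sulfate heptahydrate: 75.2 mg/L × 1.32 L = 99.26 mg
lactose: 26 g/L × 1.32 L = 34.32 g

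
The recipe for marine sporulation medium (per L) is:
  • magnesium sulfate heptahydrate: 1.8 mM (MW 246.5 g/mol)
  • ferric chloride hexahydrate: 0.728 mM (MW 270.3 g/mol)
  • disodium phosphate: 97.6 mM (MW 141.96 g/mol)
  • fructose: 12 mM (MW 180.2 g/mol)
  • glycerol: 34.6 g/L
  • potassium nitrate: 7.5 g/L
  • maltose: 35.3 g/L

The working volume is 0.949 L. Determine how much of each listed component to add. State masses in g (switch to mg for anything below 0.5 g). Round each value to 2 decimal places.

magnesium sulfate heptahydrate 421.07 mg; ferric chloride hexahydrate 186.74 mg; disodium phosphate 13.15 g; fructose 2.05 g; glycerol 32.84 g; potassium nitrate 7.12 g; maltose 33.50 g

Working volume: 0.949 L.
magnesium sulfate heptahydrate: 1.8 mmol/L × 246.5 mg/mmol × 0.949 L = 421.07 mg
ferric chloride hexahydrate: 0.728 mmol/L × 270.3 mg/mmol × 0.949 L = 186.74 mg
disodium phosphate: 97.6 mmol/L × 141.96 g/mol × 0.949 L ÷ 1000 = 13.15 g
fructose: 12 mmol/L × 180.2 g/mol × 0.949 L ÷ 1000 = 2.05 g
glycerol: 34.6 g/L × 0.949 L = 32.84 g
potassium nitrate: 7.5 g/L × 0.949 L = 7.12 g
maltose: 35.3 g/L × 0.949 L = 33.50 g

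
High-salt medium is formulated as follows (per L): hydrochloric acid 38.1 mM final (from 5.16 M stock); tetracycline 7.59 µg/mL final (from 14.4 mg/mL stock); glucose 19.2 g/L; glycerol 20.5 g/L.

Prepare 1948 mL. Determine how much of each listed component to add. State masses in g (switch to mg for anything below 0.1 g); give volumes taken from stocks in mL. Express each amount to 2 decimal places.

hydrochloric acid 14.38 mL; tetracycline 1.03 mL; glucose 37.40 g; glycerol 39.93 g

Target volume = 1948 mL = 1.948 L.
hydrochloric acid: C1V1 = C2V2 → 38.1 mM × 1948 mL ÷ 5160 mM = 14.38 mL
tetracycline: C1V1 = C2V2 → 7.59 µg/mL × 1948 mL ÷ 14400 µg/mL = 1.03 mL
glucose: 19.2 g/L × 1.948 L = 37.40 g
glycerol: 20.5 g/L × 1.948 L = 39.93 g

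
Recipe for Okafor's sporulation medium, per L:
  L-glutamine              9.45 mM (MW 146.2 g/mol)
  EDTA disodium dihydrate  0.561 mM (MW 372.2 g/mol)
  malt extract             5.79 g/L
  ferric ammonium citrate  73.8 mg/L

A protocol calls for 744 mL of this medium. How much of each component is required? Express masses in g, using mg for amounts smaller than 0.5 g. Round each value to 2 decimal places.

Working volume: 744 mL = 0.744 L.
L-glutamine: 9.45 mmol/L × 146.2 g/mol × 0.744 L ÷ 1000 = 1.03 g
EDTA disodium dihydrate: 0.561 mmol/L × 372.2 mg/mmol × 0.744 L = 155.35 mg
malt extract: 5.79 g/L × 0.744 L = 4.31 g
ferric ammonium citrate: 73.8 mg/L × 0.744 L = 54.91 mg

L-glutamine 1.03 g; EDTA disodium dihydrate 155.35 mg; malt extract 4.31 g; ferric ammonium citrate 54.91 mg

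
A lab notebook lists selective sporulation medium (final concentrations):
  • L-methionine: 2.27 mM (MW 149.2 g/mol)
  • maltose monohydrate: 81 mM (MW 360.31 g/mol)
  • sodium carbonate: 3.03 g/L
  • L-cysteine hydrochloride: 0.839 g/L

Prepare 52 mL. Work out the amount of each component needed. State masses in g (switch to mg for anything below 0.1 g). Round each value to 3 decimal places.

Target volume = 52 mL = 0.052 L.
L-methionine: 2.27 mmol/L × 149.2 mg/mmol × 0.052 L = 17.612 mg
maltose monohydrate: 81 mmol/L × 360.31 g/mol × 0.052 L ÷ 1000 = 1.518 g
sodium carbonate: 3.03 g/L × 0.052 L = 0.158 g
L-cysteine hydrochloride: 0.839 g/L × 0.052 L = 0.043628 g = 43.628 mg

L-methionine 17.612 mg; maltose monohydrate 1.518 g; sodium carbonate 0.158 g; L-cysteine hydrochloride 43.628 mg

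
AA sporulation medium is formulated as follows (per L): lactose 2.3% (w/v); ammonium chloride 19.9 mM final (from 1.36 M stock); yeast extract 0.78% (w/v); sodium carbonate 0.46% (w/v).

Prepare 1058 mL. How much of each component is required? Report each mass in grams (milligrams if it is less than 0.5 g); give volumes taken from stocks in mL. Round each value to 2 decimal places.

Scale factor relative to 1 L: 1.058.
lactose: 2.3 g per 100 mL × 1058 mL ÷ 100 = 24.33 g
ammonium chloride: dilute stock: 19.9 mM × 1058 mL ÷ 1360 mM = 15.48 mL
yeast extract: 0.78% w/v = 7.8 g/L → 7.8 × 1.058 L = 8.25 g
sodium carbonate: 0.46 g per 100 mL × 1058 mL ÷ 100 = 4.87 g

lactose 24.33 g; ammonium chloride 15.48 mL; yeast extract 8.25 g; sodium carbonate 4.87 g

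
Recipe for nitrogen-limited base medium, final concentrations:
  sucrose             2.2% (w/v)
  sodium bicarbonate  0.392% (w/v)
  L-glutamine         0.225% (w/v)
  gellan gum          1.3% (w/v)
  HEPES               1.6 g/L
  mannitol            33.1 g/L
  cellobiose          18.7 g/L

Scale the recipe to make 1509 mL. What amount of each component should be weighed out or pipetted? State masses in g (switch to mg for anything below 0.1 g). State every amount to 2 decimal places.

Target volume = 1509 mL = 1.509 L.
sucrose: 2.2 g per 100 mL × 1509 mL ÷ 100 = 33.20 g
sodium bicarbonate: 0.392 g per 100 mL × 1509 mL ÷ 100 = 5.92 g
L-glutamine: 0.225 g per 100 mL × 1509 mL ÷ 100 = 3.40 g
gellan gum: 1.3% w/v = 13 g/L → 13 × 1.509 L = 19.62 g
HEPES: 1.6 g/L × 1.509 L = 2.41 g
mannitol: 33.1 g/L × 1.509 L = 49.95 g
cellobiose: 18.7 g/L × 1.509 L = 28.22 g

sucrose 33.20 g; sodium bicarbonate 5.92 g; L-glutamine 3.40 g; gellan gum 19.62 g; HEPES 2.41 g; mannitol 49.95 g; cellobiose 28.22 g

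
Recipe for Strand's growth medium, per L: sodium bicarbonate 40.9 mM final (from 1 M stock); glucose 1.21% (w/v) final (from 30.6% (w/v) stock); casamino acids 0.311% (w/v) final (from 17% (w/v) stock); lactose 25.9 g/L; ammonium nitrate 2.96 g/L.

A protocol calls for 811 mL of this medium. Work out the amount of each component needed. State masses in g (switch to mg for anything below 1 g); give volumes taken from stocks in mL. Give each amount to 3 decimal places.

Scale factor relative to 1 L: 0.811.
sodium bicarbonate: V = C2·V2/C1 = 40.9 mM × 811 mL ÷ 1000 mM = 33.170 mL
glucose: C1V1 = C2V2 → 1.21% ÷ 30.6% × 811 mL = 32.069 mL
casamino acids: dilute stock: 0.311% ÷ 17% × 811 mL = 14.837 mL
lactose: 25.9 g/L × 0.811 L = 21.005 g
ammonium nitrate: 2.96 g/L × 0.811 L = 2.401 g

sodium bicarbonate 33.170 mL; glucose 32.069 mL; casamino acids 14.837 mL; lactose 21.005 g; ammonium nitrate 2.401 g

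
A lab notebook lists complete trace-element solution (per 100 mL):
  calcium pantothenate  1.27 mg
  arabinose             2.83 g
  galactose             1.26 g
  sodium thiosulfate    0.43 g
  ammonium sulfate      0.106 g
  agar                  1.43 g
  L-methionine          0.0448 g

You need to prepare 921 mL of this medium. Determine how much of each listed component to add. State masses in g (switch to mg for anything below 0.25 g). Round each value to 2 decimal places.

Scale factor = 921 mL / 100 mL = 9.21.
calcium pantothenate: 1.27 mg × (921 mL / 100 mL) = 11.70 mg
arabinose: 2.83 g × (921 mL / 100 mL) = 26.06 g
galactose: 1.26 g × (921 mL / 100 mL) = 11.60 g
sodium thiosulfate: 0.43 g × (921 mL / 100 mL) = 3.96 g
ammonium sulfate: 0.106 g × (921 mL / 100 mL) = 0.98 g
agar: 1.43 g × (921 mL / 100 mL) = 13.17 g
L-methionine: 0.0448 g × (921 mL / 100 mL) = 0.41 g

calcium pantothenate 11.70 mg; arabinose 26.06 g; galactose 11.60 g; sodium thiosulfate 3.96 g; ammonium sulfate 0.98 g; agar 13.17 g; L-methionine 0.41 g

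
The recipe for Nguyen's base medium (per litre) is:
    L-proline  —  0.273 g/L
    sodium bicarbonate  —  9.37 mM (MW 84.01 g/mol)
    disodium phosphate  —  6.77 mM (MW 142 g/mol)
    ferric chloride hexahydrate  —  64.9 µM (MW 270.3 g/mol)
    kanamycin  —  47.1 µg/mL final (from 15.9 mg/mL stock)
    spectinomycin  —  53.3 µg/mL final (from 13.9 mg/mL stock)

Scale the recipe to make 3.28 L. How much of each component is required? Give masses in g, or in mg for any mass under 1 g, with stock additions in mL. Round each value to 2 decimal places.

Scale factor relative to 1 L: 3.28.
L-proline: 0.273 g/L × 3.28 L = 0.89544 g = 895.44 mg
sodium bicarbonate: 9.37 mmol/L × 84.01 g/mol × 3.28 L ÷ 1000 = 2.58 g
disodium phosphate: 6.77 mmol/L × 142 g/mol × 3.28 L ÷ 1000 = 3.15 g
ferric chloride hexahydrate: 64.9 µmol/L × 270.3 g/mol × 3.28 L ÷ 1000 = 57.54 mg
kanamycin: C1V1 = C2V2 → 47.1 µg/mL × 3280 mL ÷ 15900 µg/mL = 9.72 mL
spectinomycin: dilute stock: 53.3 µg/mL × 3280 mL ÷ 13900 µg/mL = 12.58 mL

L-proline 895.44 mg; sodium bicarbonate 2.58 g; disodium phosphate 3.15 g; ferric chloride hexahydrate 57.54 mg; kanamycin 9.72 mL; spectinomycin 12.58 mL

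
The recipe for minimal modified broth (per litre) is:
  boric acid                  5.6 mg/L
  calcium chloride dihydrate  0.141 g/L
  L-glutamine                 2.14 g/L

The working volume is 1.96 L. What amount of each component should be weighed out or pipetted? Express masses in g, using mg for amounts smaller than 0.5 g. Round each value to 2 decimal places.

boric acid 10.98 mg; calcium chloride dihydrate 276.36 mg; L-glutamine 4.19 g

Working volume: 1.96 L.
boric acid: 5.6 mg/L × 1.96 L = 10.98 mg
calcium chloride dihydrate: 0.141 g/L × 1.96 L = 0.27636 g = 276.36 mg
L-glutamine: 2.14 g/L × 1.96 L = 4.19 g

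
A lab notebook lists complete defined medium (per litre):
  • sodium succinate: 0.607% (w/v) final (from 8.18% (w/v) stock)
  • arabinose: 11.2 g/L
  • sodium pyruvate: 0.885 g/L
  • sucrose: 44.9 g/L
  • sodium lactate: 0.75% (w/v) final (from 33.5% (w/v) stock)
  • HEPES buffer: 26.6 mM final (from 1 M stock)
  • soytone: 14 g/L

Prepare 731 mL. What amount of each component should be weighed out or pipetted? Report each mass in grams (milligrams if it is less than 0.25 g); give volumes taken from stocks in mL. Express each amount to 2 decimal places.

Scale factor relative to 1 L: 0.731.
sodium succinate: C1V1 = C2V2 → 0.607% ÷ 8.18% × 731 mL = 54.24 mL
arabinose: 11.2 g/L × 0.731 L = 8.19 g
sodium pyruvate: 0.885 g/L × 0.731 L = 0.65 g
sucrose: 44.9 g/L × 0.731 L = 32.82 g
sodium lactate: V = C2·V2/C1 = 0.75% ÷ 33.5% × 731 mL = 16.37 mL
HEPES buffer: C1V1 = C2V2 → 26.6 mM × 731 mL ÷ 1000 mM = 19.44 mL
soytone: 14 g/L × 0.731 L = 10.23 g

sodium succinate 54.24 mL; arabinose 8.19 g; sodium pyruvate 0.65 g; sucrose 32.82 g; sodium lactate 16.37 mL; HEPES buffer 19.44 mL; soytone 10.23 g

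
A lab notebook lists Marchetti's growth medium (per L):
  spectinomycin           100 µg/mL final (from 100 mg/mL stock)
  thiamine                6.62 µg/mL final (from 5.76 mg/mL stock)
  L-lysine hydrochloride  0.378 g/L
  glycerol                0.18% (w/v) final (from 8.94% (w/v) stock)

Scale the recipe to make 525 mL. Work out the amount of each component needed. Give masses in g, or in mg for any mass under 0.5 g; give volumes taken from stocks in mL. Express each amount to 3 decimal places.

Scale factor relative to 1 L: 0.525.
spectinomycin: V = C2·V2/C1 = 100 µg/mL × 525 mL ÷ 100000 µg/mL = 0.525 mL
thiamine: V = C2·V2/C1 = 6.62 µg/mL × 525 mL ÷ 5760 µg/mL = 0.603 mL
L-lysine hydrochloride: 0.378 g/L × 0.525 L = 0.19845 g = 198.450 mg
glycerol: V = C2·V2/C1 = 0.18% ÷ 8.94% × 525 mL = 10.570 mL

spectinomycin 0.525 mL; thiamine 0.603 mL; L-lysine hydrochloride 198.450 mg; glycerol 10.570 mL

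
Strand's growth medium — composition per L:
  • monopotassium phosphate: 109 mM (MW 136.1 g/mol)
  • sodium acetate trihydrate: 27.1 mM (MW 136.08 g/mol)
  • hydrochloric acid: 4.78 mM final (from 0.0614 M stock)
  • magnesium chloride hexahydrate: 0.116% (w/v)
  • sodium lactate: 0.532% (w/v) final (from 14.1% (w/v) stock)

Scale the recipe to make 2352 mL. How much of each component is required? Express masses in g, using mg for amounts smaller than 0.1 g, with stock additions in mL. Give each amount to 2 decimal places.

monopotassium phosphate 34.89 g; sodium acetate trihydrate 8.67 g; hydrochloric acid 183.10 mL; magnesium chloride hexahydrate 2.73 g; sodium lactate 88.74 mL

Target volume = 2352 mL = 2.352 L.
monopotassium phosphate: 109 mmol/L × 136.1 g/mol × 2.352 L ÷ 1000 = 34.89 g
sodium acetate trihydrate: 27.1 mmol/L × 136.08 g/mol × 2.352 L ÷ 1000 = 8.67 g
hydrochloric acid: C1V1 = C2V2 → 4.78 mM × 2352 mL ÷ 61.4 mM = 183.10 mL
magnesium chloride hexahydrate: 0.116% w/v = 1.16 g/L → 1.16 × 2.352 L = 2.73 g
sodium lactate: C1V1 = C2V2 → 0.532% ÷ 14.1% × 2352 mL = 88.74 mL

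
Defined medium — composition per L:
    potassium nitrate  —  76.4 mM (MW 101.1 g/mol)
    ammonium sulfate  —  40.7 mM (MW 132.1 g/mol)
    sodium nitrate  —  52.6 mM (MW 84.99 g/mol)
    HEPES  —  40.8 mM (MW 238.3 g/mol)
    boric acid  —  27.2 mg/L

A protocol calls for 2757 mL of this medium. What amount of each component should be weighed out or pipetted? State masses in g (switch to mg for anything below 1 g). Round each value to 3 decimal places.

potassium nitrate 21.295 g; ammonium sulfate 14.823 g; sodium nitrate 12.325 g; HEPES 26.805 g; boric acid 74.990 mg

Target volume = 2757 mL = 2.757 L.
potassium nitrate: 76.4 mmol/L × 101.1 g/mol × 2.757 L ÷ 1000 = 21.295 g
ammonium sulfate: 40.7 mmol/L × 132.1 g/mol × 2.757 L ÷ 1000 = 14.823 g
sodium nitrate: 52.6 mmol/L × 84.99 g/mol × 2.757 L ÷ 1000 = 12.325 g
HEPES: 40.8 mmol/L × 238.3 g/mol × 2.757 L ÷ 1000 = 26.805 g
boric acid: 27.2 mg/L × 2.757 L = 74.990 mg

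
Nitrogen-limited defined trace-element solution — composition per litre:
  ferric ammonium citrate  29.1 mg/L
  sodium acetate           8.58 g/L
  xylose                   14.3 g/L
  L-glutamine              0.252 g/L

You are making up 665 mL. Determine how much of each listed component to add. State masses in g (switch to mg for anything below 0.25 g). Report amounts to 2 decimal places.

Scale factor relative to 1 L: 0.665.
ferric ammonium citrate: 29.1 mg/L × 0.665 L = 19.35 mg
sodium acetate: 8.58 g/L × 0.665 L = 5.71 g
xylose: 14.3 g/L × 0.665 L = 9.51 g
L-glutamine: 0.252 g/L × 0.665 L = 0.16758 g = 167.58 mg

ferric ammonium citrate 19.35 mg; sodium acetate 5.71 g; xylose 9.51 g; L-glutamine 167.58 mg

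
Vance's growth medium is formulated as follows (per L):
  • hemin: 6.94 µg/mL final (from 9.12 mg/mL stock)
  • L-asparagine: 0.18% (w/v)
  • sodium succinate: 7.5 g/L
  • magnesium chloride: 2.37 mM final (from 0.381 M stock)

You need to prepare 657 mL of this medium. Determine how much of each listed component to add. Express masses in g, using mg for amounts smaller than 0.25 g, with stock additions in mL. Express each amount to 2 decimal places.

Scale factor relative to 1 L: 0.657.
hemin: dilute stock: 6.94 µg/mL × 657 mL ÷ 9120 µg/mL = 0.50 mL
L-asparagine: 0.18 g per 100 mL × 657 mL ÷ 100 = 1.18 g
sodium succinate: 7.5 g/L × 0.657 L = 4.93 g
magnesium chloride: dilute stock: 2.37 mM × 657 mL ÷ 381 mM = 4.09 mL

hemin 0.50 mL; L-asparagine 1.18 g; sodium succinate 4.93 g; magnesium chloride 4.09 mL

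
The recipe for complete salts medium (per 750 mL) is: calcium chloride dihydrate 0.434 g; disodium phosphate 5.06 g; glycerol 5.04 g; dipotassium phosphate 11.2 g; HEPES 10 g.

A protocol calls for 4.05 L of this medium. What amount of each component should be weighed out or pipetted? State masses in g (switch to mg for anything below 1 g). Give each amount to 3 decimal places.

calcium chloride dihydrate 2.344 g; disodium phosphate 27.324 g; glycerol 27.216 g; dipotassium phosphate 60.480 g; HEPES 54.000 g

Scale factor = 4050 mL / 750 mL = 5.4.
calcium chloride dihydrate: 0.434 g × (4050 mL / 750 mL) = 2.344 g
disodium phosphate: 5.06 g × (4050 mL / 750 mL) = 27.324 g
glycerol: 5.04 g × (4050 mL / 750 mL) = 27.216 g
dipotassium phosphate: 11.2 g × (4050 mL / 750 mL) = 60.480 g
HEPES: 10 g × (4050 mL / 750 mL) = 54.000 g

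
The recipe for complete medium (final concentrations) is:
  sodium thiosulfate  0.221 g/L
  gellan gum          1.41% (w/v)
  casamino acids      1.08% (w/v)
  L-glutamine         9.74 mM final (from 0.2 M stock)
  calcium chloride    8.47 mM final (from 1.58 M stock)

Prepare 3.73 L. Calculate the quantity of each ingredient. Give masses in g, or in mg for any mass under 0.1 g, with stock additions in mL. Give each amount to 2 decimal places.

sodium thiosulfate 0.82 g; gellan gum 52.59 g; casamino acids 40.28 g; L-glutamine 181.65 mL; calcium chloride 20.00 mL

Scale factor relative to 1 L: 3.73.
sodium thiosulfate: 0.221 g/L × 3.73 L = 0.82 g
gellan gum: 1.41 g per 100 mL × 3730 mL ÷ 100 = 52.59 g
casamino acids: 1.08% w/v = 10.8 g/L → 10.8 × 3.73 L = 40.28 g
L-glutamine: C1V1 = C2V2 → 9.74 mM × 3730 mL ÷ 200 mM = 181.65 mL
calcium chloride: C1V1 = C2V2 → 8.47 mM × 3730 mL ÷ 1580 mM = 20.00 mL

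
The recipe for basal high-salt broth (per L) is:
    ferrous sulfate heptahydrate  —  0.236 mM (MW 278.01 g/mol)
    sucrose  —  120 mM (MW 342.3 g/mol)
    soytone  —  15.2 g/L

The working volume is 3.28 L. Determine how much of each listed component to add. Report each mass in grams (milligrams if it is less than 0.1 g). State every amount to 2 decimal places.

ferrous sulfate heptahydrate 0.22 g; sucrose 134.73 g; soytone 49.86 g

Working volume: 3.28 L.
ferrous sulfate heptahydrate: 0.236 mmol/L × 278.01 g/mol × 3.28 L ÷ 1000 = 0.22 g
sucrose: 120 mmol/L × 342.3 g/mol × 3.28 L ÷ 1000 = 134.73 g
soytone: 15.2 g/L × 3.28 L = 49.86 g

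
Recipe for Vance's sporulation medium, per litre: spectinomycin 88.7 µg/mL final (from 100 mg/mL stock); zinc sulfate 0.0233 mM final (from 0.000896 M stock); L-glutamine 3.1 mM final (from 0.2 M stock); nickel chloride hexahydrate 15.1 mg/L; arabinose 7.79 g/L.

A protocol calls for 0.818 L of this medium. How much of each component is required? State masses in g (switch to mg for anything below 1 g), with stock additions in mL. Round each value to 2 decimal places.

spectinomycin 0.73 mL; zinc sulfate 21.27 mL; L-glutamine 12.68 mL; nickel chloride hexahydrate 12.35 mg; arabinose 6.37 g

Scale factor relative to 1 L: 0.818.
spectinomycin: dilute stock: 88.7 µg/mL × 818 mL ÷ 100000 µg/mL = 0.73 mL
zinc sulfate: C1V1 = C2V2 → 0.0233 mM × 818 mL ÷ 0.896 mM = 21.27 mL
L-glutamine: V = C2·V2/C1 = 3.1 mM × 818 mL ÷ 200 mM = 12.68 mL
nickel chloride hexahydrate: 15.1 mg/L × 0.818 L = 12.35 mg
arabinose: 7.79 g/L × 0.818 L = 6.37 g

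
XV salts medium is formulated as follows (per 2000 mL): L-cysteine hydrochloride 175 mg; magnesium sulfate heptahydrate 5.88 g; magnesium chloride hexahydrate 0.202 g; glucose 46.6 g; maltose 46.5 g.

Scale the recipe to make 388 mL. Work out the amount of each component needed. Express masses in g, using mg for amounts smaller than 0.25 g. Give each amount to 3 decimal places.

Ratio of target to recipe volume: 388 / 2000 = 0.194.
L-cysteine hydrochloride: 175 mg × (388 mL / 2000 mL) = 33.950 mg
magnesium sulfate heptahydrate: 5.88 g × (388 mL / 2000 mL) = 1.141 g
magnesium chloride hexahydrate: 0.202 g × (388 mL / 2000 mL) = 0.039188 g = 39.188 mg
glucose: 46.6 g × (388 mL / 2000 mL) = 9.040 g
maltose: 46.5 g × (388 mL / 2000 mL) = 9.021 g

L-cysteine hydrochloride 33.950 mg; magnesium sulfate heptahydrate 1.141 g; magnesium chloride hexahydrate 39.188 mg; glucose 9.040 g; maltose 9.021 g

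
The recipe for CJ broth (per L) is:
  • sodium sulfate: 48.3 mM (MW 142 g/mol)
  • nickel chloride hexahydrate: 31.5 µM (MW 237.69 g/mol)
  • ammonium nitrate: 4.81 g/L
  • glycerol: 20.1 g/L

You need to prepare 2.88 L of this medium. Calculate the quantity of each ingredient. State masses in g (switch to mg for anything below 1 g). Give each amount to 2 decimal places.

Working volume: 2.88 L.
sodium sulfate: 48.3 mmol/L × 142 g/mol × 2.88 L ÷ 1000 = 19.75 g
nickel chloride hexahydrate: 31.5 µmol/L × 237.69 g/mol × 2.88 L ÷ 1000 = 21.56 mg
ammonium nitrate: 4.81 g/L × 2.88 L = 13.85 g
glycerol: 20.1 g/L × 2.88 L = 57.89 g

sodium sulfate 19.75 g; nickel chloride hexahydrate 21.56 mg; ammonium nitrate 13.85 g; glycerol 57.89 g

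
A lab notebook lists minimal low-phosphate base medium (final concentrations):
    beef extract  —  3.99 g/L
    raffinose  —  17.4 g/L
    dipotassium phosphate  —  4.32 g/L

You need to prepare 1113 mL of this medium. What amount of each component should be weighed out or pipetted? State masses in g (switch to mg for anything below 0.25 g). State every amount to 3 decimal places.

beef extract 4.441 g; raffinose 19.366 g; dipotassium phosphate 4.808 g

Scale factor relative to 1 L: 1.113.
beef extract: 3.99 g/L × 1.113 L = 4.441 g
raffinose: 17.4 g/L × 1.113 L = 19.366 g
dipotassium phosphate: 4.32 g/L × 1.113 L = 4.808 g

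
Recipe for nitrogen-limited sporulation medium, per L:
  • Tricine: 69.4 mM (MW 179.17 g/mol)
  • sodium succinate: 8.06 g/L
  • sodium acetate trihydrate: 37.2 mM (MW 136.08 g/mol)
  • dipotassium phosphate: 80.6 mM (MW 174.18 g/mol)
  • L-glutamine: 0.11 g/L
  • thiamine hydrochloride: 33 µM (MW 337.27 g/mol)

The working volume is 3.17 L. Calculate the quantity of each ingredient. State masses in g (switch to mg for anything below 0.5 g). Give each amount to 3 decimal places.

Scale factor relative to 1 L: 3.17.
Tricine: 69.4 mmol/L × 179.17 g/mol × 3.17 L ÷ 1000 = 39.417 g
sodium succinate: 8.06 g/L × 3.17 L = 25.550 g
sodium acetate trihydrate: 37.2 mmol/L × 136.08 g/mol × 3.17 L ÷ 1000 = 16.047 g
dipotassium phosphate: 80.6 mmol/L × 174.18 g/mol × 3.17 L ÷ 1000 = 44.503 g
L-glutamine: 0.11 g/L × 3.17 L = 0.3487 g = 348.700 mg
thiamine hydrochloride: 33 µmol/L × 337.27 g/mol × 3.17 L ÷ 1000 = 35.282 mg

Tricine 39.417 g; sodium succinate 25.550 g; sodium acetate trihydrate 16.047 g; dipotassium phosphate 44.503 g; L-glutamine 348.700 mg; thiamine hydrochloride 35.282 mg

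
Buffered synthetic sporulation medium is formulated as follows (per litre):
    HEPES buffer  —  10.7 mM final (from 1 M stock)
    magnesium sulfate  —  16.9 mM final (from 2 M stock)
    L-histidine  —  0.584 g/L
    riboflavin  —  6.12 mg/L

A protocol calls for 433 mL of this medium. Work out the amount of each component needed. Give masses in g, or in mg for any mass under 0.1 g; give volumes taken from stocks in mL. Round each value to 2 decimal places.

HEPES buffer 4.63 mL; magnesium sulfate 3.66 mL; L-histidine 0.25 g; riboflavin 2.65 mg

Scale factor relative to 1 L: 0.433.
HEPES buffer: V = C2·V2/C1 = 10.7 mM × 433 mL ÷ 1000 mM = 4.63 mL
magnesium sulfate: dilute stock: 16.9 mM × 433 mL ÷ 2000 mM = 3.66 mL
L-histidine: 0.584 g/L × 0.433 L = 0.25 g
riboflavin: 6.12 mg/L × 0.433 L = 2.65 mg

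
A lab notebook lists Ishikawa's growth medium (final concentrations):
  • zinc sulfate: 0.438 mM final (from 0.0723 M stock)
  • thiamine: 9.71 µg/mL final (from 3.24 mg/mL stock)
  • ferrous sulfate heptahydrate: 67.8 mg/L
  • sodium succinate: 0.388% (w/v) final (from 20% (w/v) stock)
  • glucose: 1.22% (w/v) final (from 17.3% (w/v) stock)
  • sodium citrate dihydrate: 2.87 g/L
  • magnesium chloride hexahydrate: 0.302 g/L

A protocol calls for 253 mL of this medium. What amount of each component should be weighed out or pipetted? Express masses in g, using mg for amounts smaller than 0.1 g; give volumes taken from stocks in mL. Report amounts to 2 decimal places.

Scale factor relative to 1 L: 0.253.
zinc sulfate: dilute stock: 0.438 mM × 253 mL ÷ 72.3 mM = 1.53 mL
thiamine: V = C2·V2/C1 = 9.71 µg/mL × 253 mL ÷ 3240 µg/mL = 0.76 mL
ferrous sulfate heptahydrate: 67.8 mg/L × 0.253 L = 17.15 mg
sodium succinate: dilute stock: 0.388% ÷ 20% × 253 mL = 4.91 mL
glucose: V = C2·V2/C1 = 1.22% ÷ 17.3% × 253 mL = 17.84 mL
sodium citrate dihydrate: 2.87 g/L × 0.253 L = 0.73 g
magnesium chloride hexahydrate: 0.302 g/L × 0.253 L = 0.076406 g = 76.41 mg

zinc sulfate 1.53 mL; thiamine 0.76 mL; ferrous sulfate heptahydrate 17.15 mg; sodium succinate 4.91 mL; glucose 17.84 mL; sodium citrate dihydrate 0.73 g; magnesium chloride hexahydrate 76.41 mg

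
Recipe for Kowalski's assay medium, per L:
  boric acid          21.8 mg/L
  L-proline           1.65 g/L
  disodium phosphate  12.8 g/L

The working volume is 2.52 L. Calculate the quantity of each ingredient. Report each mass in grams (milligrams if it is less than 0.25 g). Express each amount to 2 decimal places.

boric acid 54.94 mg; L-proline 4.16 g; disodium phosphate 32.26 g

Working volume: 2.52 L.
boric acid: 21.8 mg/L × 2.52 L = 54.94 mg
L-proline: 1.65 g/L × 2.52 L = 4.16 g
disodium phosphate: 12.8 g/L × 2.52 L = 32.26 g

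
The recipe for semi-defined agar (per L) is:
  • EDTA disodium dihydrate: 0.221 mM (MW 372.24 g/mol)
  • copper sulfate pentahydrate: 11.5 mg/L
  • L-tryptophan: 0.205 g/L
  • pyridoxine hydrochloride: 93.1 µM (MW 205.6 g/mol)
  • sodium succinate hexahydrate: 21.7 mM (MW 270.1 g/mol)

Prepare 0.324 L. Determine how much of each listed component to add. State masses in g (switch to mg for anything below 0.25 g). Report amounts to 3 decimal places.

EDTA disodium dihydrate 26.654 mg; copper sulfate pentahydrate 3.726 mg; L-tryptophan 66.420 mg; pyridoxine hydrochloride 6.202 mg; sodium succinate hexahydrate 1.899 g

Scale factor relative to 1 L: 0.324.
EDTA disodium dihydrate: 0.221 mmol/L × 372.24 mg/mmol × 0.324 L = 26.654 mg
copper sulfate pentahydrate: 11.5 mg/L × 0.324 L = 3.726 mg
L-tryptophan: 0.205 g/L × 0.324 L = 0.06642 g = 66.420 mg
pyridoxine hydrochloride: 93.1 µmol/L × 205.6 g/mol × 0.324 L ÷ 1000 = 6.202 mg
sodium succinate hexahydrate: 21.7 mmol/L × 270.1 g/mol × 0.324 L ÷ 1000 = 1.899 g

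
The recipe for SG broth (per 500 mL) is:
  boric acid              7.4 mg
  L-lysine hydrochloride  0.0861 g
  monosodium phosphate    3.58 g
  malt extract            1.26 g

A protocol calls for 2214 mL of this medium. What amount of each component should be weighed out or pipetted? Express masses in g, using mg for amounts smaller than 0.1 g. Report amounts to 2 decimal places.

Scale factor = 2214 mL / 500 mL = 4.428.
boric acid: 7.4 mg × (2214 mL / 500 mL) = 32.77 mg
L-lysine hydrochloride: 0.0861 g × (2214 mL / 500 mL) = 0.38 g
monosodium phosphate: 3.58 g × (2214 mL / 500 mL) = 15.85 g
malt extract: 1.26 g × (2214 mL / 500 mL) = 5.58 g

boric acid 32.77 mg; L-lysine hydrochloride 0.38 g; monosodium phosphate 15.85 g; malt extract 5.58 g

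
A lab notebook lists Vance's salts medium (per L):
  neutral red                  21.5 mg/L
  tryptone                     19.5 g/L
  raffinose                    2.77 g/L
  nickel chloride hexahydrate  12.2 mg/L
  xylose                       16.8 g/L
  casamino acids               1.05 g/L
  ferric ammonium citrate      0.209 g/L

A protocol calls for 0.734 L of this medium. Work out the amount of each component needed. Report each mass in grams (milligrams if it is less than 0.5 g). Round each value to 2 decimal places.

neutral red 15.78 mg; tryptone 14.31 g; raffinose 2.03 g; nickel chloride hexahydrate 8.95 mg; xylose 12.33 g; casamino acids 0.77 g; ferric ammonium citrate 153.41 mg

Working volume: 0.734 L.
neutral red: 21.5 mg/L × 0.734 L = 15.78 mg
tryptone: 19.5 g/L × 0.734 L = 14.31 g
raffinose: 2.77 g/L × 0.734 L = 2.03 g
nickel chloride hexahydrate: 12.2 mg/L × 0.734 L = 8.95 mg
xylose: 16.8 g/L × 0.734 L = 12.33 g
casamino acids: 1.05 g/L × 0.734 L = 0.77 g
ferric ammonium citrate: 0.209 g/L × 0.734 L = 0.153406 g = 153.41 mg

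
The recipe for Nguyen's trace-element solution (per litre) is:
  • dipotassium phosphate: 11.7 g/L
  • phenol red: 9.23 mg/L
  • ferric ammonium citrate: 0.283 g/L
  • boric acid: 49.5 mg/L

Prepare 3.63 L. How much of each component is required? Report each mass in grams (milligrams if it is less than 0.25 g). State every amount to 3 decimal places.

dipotassium phosphate 42.471 g; phenol red 33.505 mg; ferric ammonium citrate 1.027 g; boric acid 179.685 mg

Scale factor relative to 1 L: 3.63.
dipotassium phosphate: 11.7 g/L × 3.63 L = 42.471 g
phenol red: 9.23 mg/L × 3.63 L = 33.505 mg
ferric ammonium citrate: 0.283 g/L × 3.63 L = 1.027 g
boric acid: 49.5 mg/L × 3.63 L = 179.685 mg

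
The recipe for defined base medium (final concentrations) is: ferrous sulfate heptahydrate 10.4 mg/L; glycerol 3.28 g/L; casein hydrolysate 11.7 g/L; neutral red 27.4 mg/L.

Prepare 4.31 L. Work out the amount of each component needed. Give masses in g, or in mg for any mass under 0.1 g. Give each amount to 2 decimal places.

Working volume: 4.31 L.
ferrous sulfate heptahydrate: 10.4 mg/L × 4.31 L = 44.82 mg
glycerol: 3.28 g/L × 4.31 L = 14.14 g
casein hydrolysate: 11.7 g/L × 4.31 L = 50.43 g
neutral red: 27.4 mg/L × 4.31 L = 118.094 mg = 0.12 g

ferrous sulfate heptahydrate 44.82 mg; glycerol 14.14 g; casein hydrolysate 50.43 g; neutral red 0.12 g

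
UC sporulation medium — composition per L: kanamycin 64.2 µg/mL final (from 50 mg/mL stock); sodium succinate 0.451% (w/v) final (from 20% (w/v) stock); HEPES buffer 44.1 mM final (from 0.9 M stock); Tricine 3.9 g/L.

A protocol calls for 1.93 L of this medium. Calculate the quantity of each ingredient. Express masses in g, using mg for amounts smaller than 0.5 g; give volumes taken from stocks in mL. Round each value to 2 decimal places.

Scale factor relative to 1 L: 1.93.
kanamycin: C1V1 = C2V2 → 64.2 µg/mL × 1930 mL ÷ 50000 µg/mL = 2.48 mL
sodium succinate: dilute stock: 0.451% ÷ 20% × 1930 mL = 43.52 mL
HEPES buffer: dilute stock: 44.1 mM × 1930 mL ÷ 900 mM = 94.57 mL
Tricine: 3.9 g/L × 1.93 L = 7.53 g

kanamycin 2.48 mL; sodium succinate 43.52 mL; HEPES buffer 94.57 mL; Tricine 7.53 g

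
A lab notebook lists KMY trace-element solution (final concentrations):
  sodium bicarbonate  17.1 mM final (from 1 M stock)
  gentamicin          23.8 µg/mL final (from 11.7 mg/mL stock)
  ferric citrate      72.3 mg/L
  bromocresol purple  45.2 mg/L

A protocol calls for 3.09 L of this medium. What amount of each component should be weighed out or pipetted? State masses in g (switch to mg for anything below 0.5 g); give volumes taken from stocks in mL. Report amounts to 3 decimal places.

Scale factor relative to 1 L: 3.09.
sodium bicarbonate: V = C2·V2/C1 = 17.1 mM × 3090 mL ÷ 1000 mM = 52.839 mL
gentamicin: C1V1 = C2V2 → 23.8 µg/mL × 3090 mL ÷ 11700 µg/mL = 6.286 mL
ferric citrate: 72.3 mg/L × 3.09 L = 223.407 mg
bromocresol purple: 45.2 mg/L × 3.09 L = 139.668 mg

sodium bicarbonate 52.839 mL; gentamicin 6.286 mL; ferric citrate 223.407 mg; bromocresol purple 139.668 mg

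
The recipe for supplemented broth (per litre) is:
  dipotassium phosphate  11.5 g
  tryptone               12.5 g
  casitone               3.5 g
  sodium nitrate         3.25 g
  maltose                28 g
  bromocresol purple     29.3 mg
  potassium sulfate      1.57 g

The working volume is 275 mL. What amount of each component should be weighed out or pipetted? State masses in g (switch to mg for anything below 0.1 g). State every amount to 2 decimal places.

dipotassium phosphate 3.16 g; tryptone 3.44 g; casitone 0.96 g; sodium nitrate 0.89 g; maltose 7.70 g; bromocresol purple 8.06 mg; potassium sulfate 0.43 g

Scale factor = 275 mL / 1000 mL = 0.275.
dipotassium phosphate: 11.5 g × (275 mL / 1000 mL) = 3.16 g
tryptone: 12.5 g × (275 mL / 1000 mL) = 3.44 g
casitone: 3.5 g × (275 mL / 1000 mL) = 0.96 g
sodium nitrate: 3.25 g × (275 mL / 1000 mL) = 0.89 g
maltose: 28 g × (275 mL / 1000 mL) = 7.70 g
bromocresol purple: 29.3 mg × (275 mL / 1000 mL) = 8.06 mg
potassium sulfate: 1.57 g × (275 mL / 1000 mL) = 0.43 g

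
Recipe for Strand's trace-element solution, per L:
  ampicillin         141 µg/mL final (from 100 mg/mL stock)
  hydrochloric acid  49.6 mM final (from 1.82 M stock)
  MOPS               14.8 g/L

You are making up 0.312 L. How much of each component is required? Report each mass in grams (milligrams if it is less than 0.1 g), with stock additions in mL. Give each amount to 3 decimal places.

Working volume: 0.312 L.
ampicillin: C1V1 = C2V2 → 141 µg/mL × 312 mL ÷ 100000 µg/mL = 0.440 mL
hydrochloric acid: dilute stock: 49.6 mM × 312 mL ÷ 1820 mM = 8.503 mL
MOPS: 14.8 g/L × 0.312 L = 4.618 g

ampicillin 0.440 mL; hydrochloric acid 8.503 mL; MOPS 4.618 g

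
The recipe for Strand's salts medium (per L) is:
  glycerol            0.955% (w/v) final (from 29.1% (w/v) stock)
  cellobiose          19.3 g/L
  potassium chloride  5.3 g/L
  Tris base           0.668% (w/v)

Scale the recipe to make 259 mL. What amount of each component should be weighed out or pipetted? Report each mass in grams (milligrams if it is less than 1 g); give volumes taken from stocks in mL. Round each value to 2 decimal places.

Working volume: 259 mL = 0.259 L.
glycerol: V = C2·V2/C1 = 0.955% ÷ 29.1% × 259 mL = 8.50 mL
cellobiose: 19.3 g/L × 0.259 L = 5.00 g
potassium chloride: 5.3 g/L × 0.259 L = 1.37 g
Tris base: 0.668% w/v = 6.68 g/L → 6.68 × 0.259 L = 1.73 g

glycerol 8.50 mL; cellobiose 5.00 g; potassium chloride 1.37 g; Tris base 1.73 g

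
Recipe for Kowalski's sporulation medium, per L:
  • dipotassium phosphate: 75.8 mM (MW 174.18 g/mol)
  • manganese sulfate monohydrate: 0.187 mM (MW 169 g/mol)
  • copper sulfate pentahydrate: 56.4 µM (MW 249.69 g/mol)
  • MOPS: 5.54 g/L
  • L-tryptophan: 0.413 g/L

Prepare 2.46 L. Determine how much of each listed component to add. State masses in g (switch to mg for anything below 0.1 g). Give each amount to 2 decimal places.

dipotassium phosphate 32.48 g; manganese sulfate monohydrate 77.74 mg; copper sulfate pentahydrate 34.64 mg; MOPS 13.63 g; L-tryptophan 1.02 g

Working volume: 2.46 L.
dipotassium phosphate: 75.8 mmol/L × 174.18 g/mol × 2.46 L ÷ 1000 = 32.48 g
manganese sulfate monohydrate: 0.187 mmol/L × 169 mg/mmol × 2.46 L = 77.74 mg
copper sulfate pentahydrate: 56.4 µmol/L × 249.69 g/mol × 2.46 L ÷ 1000 = 34.64 mg
MOPS: 5.54 g/L × 2.46 L = 13.63 g
L-tryptophan: 0.413 g/L × 2.46 L = 1.02 g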